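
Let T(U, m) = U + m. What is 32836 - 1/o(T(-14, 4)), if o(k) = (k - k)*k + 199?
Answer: 6534363/199 ≈ 32836.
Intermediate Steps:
o(k) = 199 (o(k) = 0*k + 199 = 0 + 199 = 199)
32836 - 1/o(T(-14, 4)) = 32836 - 1/199 = 6534363/199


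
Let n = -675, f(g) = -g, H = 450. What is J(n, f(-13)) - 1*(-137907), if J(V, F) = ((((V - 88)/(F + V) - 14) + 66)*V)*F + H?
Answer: -217173591/662 ≈ -3.2806e+5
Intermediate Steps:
J(V, F) = 450 + F*V*(52 + (-88 + V)/(F + V)) (J(V, F) = ((((V - 88)/(F + V) - 14) + 66)*V)*F + 450 = ((((-88 + V)/(F + V) - 14) + 66)*V)*F + 450 = (((-14 + (-88 + V)/(F + V)) + 66)*V)*F + 450 = ((52 + (-88 + V)/(F + V))*V)*F + 450 = (V*(52 + (-88 + V)/(F + V)))*F + 450 = F*V*(52 + (-88 + V)/(F + V)) + 450 = 450 + F*V*(52 + (-88 + V)/(F + V)))
J(n, f(-13)) - 1*(-137907) = (450*(-1*(-13)) + 450*(-675) - 88*(-1*(-13))*(-675) + 52*(-675)*(-1*(-13))**2 + 53*(-1*(-13))*(-675)**2)/(-1*(-13) - 675) - 1*(-137907) = (450*13 - 303750 - 88*13*(-675) + 52*(-675)*13**2 + 53*13*455625)/(13 - 675) + 137907 = (5850 - 303750 + 772200 + 52*(-675)*169 + 313925625)/(-662) + 137907 = -(5850 - 303750 + 772200 - 5931900 + 313925625)/662 + 137907 = -1/662*308468025 + 137907 = -308468025/662 + 137907 = -217173591/662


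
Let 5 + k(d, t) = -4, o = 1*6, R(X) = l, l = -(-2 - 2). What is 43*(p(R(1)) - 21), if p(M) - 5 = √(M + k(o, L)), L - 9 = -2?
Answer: -688 + 43*I*√5 ≈ -688.0 + 96.151*I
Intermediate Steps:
L = 7 (L = 9 - 2 = 7)
l = 4 (l = -1*(-4) = 4)
R(X) = 4
o = 6
k(d, t) = -9 (k(d, t) = -5 - 4 = -9)
p(M) = 5 + √(-9 + M) (p(M) = 5 + √(M - 9) = 5 + √(-9 + M))
43*(p(R(1)) - 21) = 43*((5 + √(-9 + 4)) - 21) = 43*((5 + √(-5)) - 21) = 43*((5 + I*√5) - 21) = 43*(-16 + I*√5) = -688 + 43*I*√5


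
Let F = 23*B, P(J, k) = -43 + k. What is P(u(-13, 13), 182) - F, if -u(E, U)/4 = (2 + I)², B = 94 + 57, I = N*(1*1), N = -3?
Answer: -3334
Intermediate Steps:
I = -3 ≈ -3.0000
B = 151
u(E, U) = -4 (u(E, U) = -4*(2 - 3)² = -4*(-1)² = -4*1 = -4)
F = 3473 (F = 23*151 = 3473)
P(u(-13, 13), 182) - F = (-43 + 182) - 1*3473 = 139 - 3473 = -3334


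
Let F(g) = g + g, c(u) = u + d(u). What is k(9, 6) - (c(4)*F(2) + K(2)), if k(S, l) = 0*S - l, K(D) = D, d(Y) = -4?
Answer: -8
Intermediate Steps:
k(S, l) = -l (k(S, l) = 0 - l = -l)
c(u) = -4 + u (c(u) = u - 4 = -4 + u)
F(g) = 2*g
k(9, 6) - (c(4)*F(2) + K(2)) = -1*6 - ((-4 + 4)*(2*2) + 2) = -6 - (0*4 + 2) = -6 - (0 + 2) = -6 - 1*2 = -6 - 2 = -8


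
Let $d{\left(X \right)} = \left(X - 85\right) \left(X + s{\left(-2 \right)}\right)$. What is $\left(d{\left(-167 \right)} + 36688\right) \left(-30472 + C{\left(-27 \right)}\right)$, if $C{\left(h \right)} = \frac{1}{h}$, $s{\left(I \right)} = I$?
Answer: $- \frac{65223932620}{27} \approx -2.4157 \cdot 10^{9}$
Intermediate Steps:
$d{\left(X \right)} = \left(-85 + X\right) \left(-2 + X\right)$ ($d{\left(X \right)} = \left(X - 85\right) \left(X - 2\right) = \left(-85 + X\right) \left(-2 + X\right)$)
$\left(d{\left(-167 \right)} + 36688\right) \left(-30472 + C{\left(-27 \right)}\right) = \left(\left(170 + \left(-167\right)^{2} - -14529\right) + 36688\right) \left(-30472 + \frac{1}{-27}\right) = \left(\left(170 + 27889 + 14529\right) + 36688\right) \left(-30472 - \frac{1}{27}\right) = \left(42588 + 36688\right) \left(- \frac{822745}{27}\right) = 79276 \left(- \frac{822745}{27}\right) = - \frac{65223932620}{27}$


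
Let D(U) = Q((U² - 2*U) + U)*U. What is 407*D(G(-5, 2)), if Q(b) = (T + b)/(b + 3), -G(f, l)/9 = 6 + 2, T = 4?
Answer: -51379680/1753 ≈ -29310.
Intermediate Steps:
G(f, l) = -72 (G(f, l) = -9*(6 + 2) = -9*8 = -72)
Q(b) = (4 + b)/(3 + b) (Q(b) = (4 + b)/(b + 3) = (4 + b)/(3 + b))
D(U) = U*(4 + U² - U)/(3 + U² - U) (D(U) = ((4 + ((U² - 2*U) + U))/(3 + ((U² - 2*U) + U)))*U = ((4 + (U² - U))/(3 + (U² - U)))*U = ((4 + U² - U)/(3 + U² - U))*U = U*(4 + U² - U)/(3 + U² - U))
407*D(G(-5, 2)) = 407*(-72*(4 - 72*(-1 - 72))/(3 - 72*(-1 - 72))) = 407*(-72*(4 - 72*(-73))/(3 - 72*(-73))) = 407*(-72*(4 + 5256)/(3 + 5256)) = 407*(-72*5260/5259) = 407*(-72*1/5259*5260) = 407*(-126240/1753) = -51379680/1753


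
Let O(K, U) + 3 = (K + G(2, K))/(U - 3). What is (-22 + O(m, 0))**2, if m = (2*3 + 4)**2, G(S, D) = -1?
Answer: 3364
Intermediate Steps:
m = 100 (m = (6 + 4)**2 = 10**2 = 100)
O(K, U) = -3 + (-1 + K)/(-3 + U) (O(K, U) = -3 + (K - 1)/(U - 3) = -3 + (-1 + K)/(-3 + U))
(-22 + O(m, 0))**2 = (-22 + (8 + 100 - 3*0)/(-3 + 0))**2 = (-22 + (8 + 100 + 0)/(-3))**2 = (-22 - 1/3*108)**2 = (-22 - 36)**2 = (-58)**2 = 3364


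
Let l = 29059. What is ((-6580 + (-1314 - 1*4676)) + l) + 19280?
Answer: 35769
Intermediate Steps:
((-6580 + (-1314 - 1*4676)) + l) + 19280 = ((-6580 + (-1314 - 1*4676)) + 29059) + 19280 = ((-6580 + (-1314 - 4676)) + 29059) + 19280 = ((-6580 - 5990) + 29059) + 19280 = (-12570 + 29059) + 19280 = 16489 + 19280 = 35769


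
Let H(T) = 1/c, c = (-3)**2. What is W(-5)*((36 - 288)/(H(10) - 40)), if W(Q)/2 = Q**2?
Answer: 113400/359 ≈ 315.88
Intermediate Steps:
c = 9
H(T) = 1/9
W(Q) = 2*Q**2
W(-5)*((36 - 288)/(H(10) - 40)) = (2*(-5)**2)*((36 - 288)/(1/9 - 40)) = (2*25)*(-252/(-359/9)) = 50*(-252*(-9/359)) = 50*(2268/359) = 113400/359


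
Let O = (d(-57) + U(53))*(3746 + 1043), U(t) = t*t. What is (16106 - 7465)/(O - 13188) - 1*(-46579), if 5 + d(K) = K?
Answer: 612150309546/13142195 ≈ 46579.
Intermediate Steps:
U(t) = t²
d(K) = -5 + K
O = 13155383 (O = ((-5 - 57) + 53²)*(3746 + 1043) = (-62 + 2809)*4789 = 2747*4789 = 13155383)
(16106 - 7465)/(O - 13188) - 1*(-46579) = (16106 - 7465)/(13155383 - 13188) - 1*(-46579) = 8641/13142195 + 46579 = 612150309546/13142195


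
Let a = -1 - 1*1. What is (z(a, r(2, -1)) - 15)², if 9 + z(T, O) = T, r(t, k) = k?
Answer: 676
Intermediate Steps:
a = -2 (a = -1 - 1 = -2)
z(T, O) = -9 + T
(z(a, r(2, -1)) - 15)² = ((-9 - 2) - 15)² = (-11 - 15)² = (-26)² = 676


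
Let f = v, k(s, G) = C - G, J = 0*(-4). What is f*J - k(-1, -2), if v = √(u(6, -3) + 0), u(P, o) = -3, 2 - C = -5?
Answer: -9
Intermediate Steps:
C = 7 (C = 2 - 1*(-5) = 2 + 5 = 7)
J = 0
v = I*√3 (v = √(-3 + 0) = √(-3) = I*√3 ≈ 1.732*I)
k(s, G) = 7 - G
f = I*√3 ≈ 1.732*I
f*J - k(-1, -2) = (I*√3)*0 - (7 - 1*(-2)) = 0 - (7 + 2) = 0 - 1*9 = 0 - 9 = -9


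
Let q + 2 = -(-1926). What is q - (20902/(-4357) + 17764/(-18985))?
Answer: 159622971198/82717645 ≈ 1929.7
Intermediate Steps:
q = 1924 (q = -2 - (-1926) = -2 - 1*(-1926) = -2 + 1926 = 1924)
q - (20902/(-4357) + 17764/(-18985)) = 1924 - (20902/(-4357) + 17764/(-18985)) = 1924 - (20902*(-1/4357) + 17764*(-1/18985)) = 1924 - (-20902/4357 - 17764/18985) = 1924 - 1*(-474222218/82717645) = 1924 + 474222218/82717645 = 159622971198/82717645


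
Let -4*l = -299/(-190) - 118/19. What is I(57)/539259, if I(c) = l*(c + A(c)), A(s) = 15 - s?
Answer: 881/27322456 ≈ 3.2245e-5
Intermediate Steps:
l = 881/760 (l = -(-299/(-190) - 118/19)/4 = -(-299*(-1/190) - 118*1/19)/4 = -(299/190 - 118/19)/4 = -¼*(-881/190) = 881/760 ≈ 1.1592)
I(c) = 2643/152 (I(c) = 881*(c + (15 - c))/760 = (881/760)*15 = 2643/152)
I(57)/539259 = (2643/152)/539259 = (2643/152)*(1/539259) = 881/27322456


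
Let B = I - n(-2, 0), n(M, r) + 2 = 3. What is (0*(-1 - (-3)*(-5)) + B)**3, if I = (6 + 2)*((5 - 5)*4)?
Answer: -1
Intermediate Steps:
n(M, r) = 1 (n(M, r) = -2 + 3 = 1)
I = 0 (I = 8*(0*4) = 8*0 = 0)
B = -1 (B = 0 - 1*1 = 0 - 1 = -1)
(0*(-1 - (-3)*(-5)) + B)**3 = (0*(-1 - (-3)*(-5)) - 1)**3 = (0*(-1 - 3*5) - 1)**3 = (0*(-1 - 15) - 1)**3 = (0*(-16) - 1)**3 = (0 - 1)**3 = (-1)**3 = -1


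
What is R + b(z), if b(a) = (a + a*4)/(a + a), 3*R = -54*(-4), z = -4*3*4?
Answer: 149/2 ≈ 74.500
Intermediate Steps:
z = -48 (z = -12*4 = -48)
R = 72 (R = (-54*(-4))/3 = (⅓)*216 = 72)
b(a) = 5/2 (b(a) = (a + 4*a)/((2*a)) = (5*a)*(1/(2*a)) = 5/2)
R + b(z) = 72 + 5/2 = 149/2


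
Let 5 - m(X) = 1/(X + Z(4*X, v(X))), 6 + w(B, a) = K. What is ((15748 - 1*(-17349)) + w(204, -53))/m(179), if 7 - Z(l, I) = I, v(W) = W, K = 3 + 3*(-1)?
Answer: 231637/34 ≈ 6812.9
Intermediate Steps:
K = 0 (K = 3 - 3 = 0)
w(B, a) = -6 (w(B, a) = -6 + 0 = -6)
Z(l, I) = 7 - I
m(X) = 34/7 (m(X) = 5 - 1/(X + (7 - X)) = 5 - 1/7 = 34/7)
((15748 - 1*(-17349)) + w(204, -53))/m(179) = ((15748 - 1*(-17349)) - 6)/(34/7) = ((15748 + 17349) - 6)*(7/34) = (33097 - 6)*(7/34) = 33091*(7/34) = 231637/34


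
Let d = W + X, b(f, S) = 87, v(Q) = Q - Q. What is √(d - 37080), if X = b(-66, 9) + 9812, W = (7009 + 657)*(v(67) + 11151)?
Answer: √85456385 ≈ 9244.3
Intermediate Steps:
v(Q) = 0
W = 85483566 (W = (7009 + 657)*(0 + 11151) = 7666*11151 = 85483566)
X = 9899 (X = 87 + 9812 = 9899)
d = 85493465 (d = 85483566 + 9899 = 85493465)
√(d - 37080) = √(85493465 - 37080) = √85456385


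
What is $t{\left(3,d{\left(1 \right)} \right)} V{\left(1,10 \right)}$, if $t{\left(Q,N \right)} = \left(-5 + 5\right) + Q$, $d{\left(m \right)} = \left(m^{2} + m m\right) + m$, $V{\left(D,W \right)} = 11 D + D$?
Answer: $36$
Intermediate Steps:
$V{\left(D,W \right)} = 12 D$
$d{\left(m \right)} = m + 2 m^{2}$ ($d{\left(m \right)} = \left(m^{2} + m^{2}\right) + m = 2 m^{2} + m = m + 2 m^{2}$)
$t{\left(Q,N \right)} = Q$ ($t{\left(Q,N \right)} = 0 + Q = Q$)
$t{\left(3,d{\left(1 \right)} \right)} V{\left(1,10 \right)} = 3 \cdot 12 \cdot 1 = 3 \cdot 12 = 36$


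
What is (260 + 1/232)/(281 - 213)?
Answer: 60321/15776 ≈ 3.8236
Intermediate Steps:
(260 + 1/232)/(281 - 213) = (260 + 1/232)/68 = (60321/232)*(1/68) = 60321/15776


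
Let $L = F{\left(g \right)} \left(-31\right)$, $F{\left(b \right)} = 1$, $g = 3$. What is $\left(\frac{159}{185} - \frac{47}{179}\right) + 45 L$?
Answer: $- \frac{46175659}{33115} \approx -1394.4$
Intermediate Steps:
$L = -31$ ($L = 1 \left(-31\right) = -31$)
$\left(\frac{159}{185} - \frac{47}{179}\right) + 45 L = \left(\frac{159}{185} - \frac{47}{179}\right) + 45 \left(-31\right) = \left(159 \cdot \frac{1}{185} - \frac{47}{179}\right) - 1395 = \left(\frac{159}{185} - \frac{47}{179}\right) - 1395 = \frac{19766}{33115} - 1395 = - \frac{46175659}{33115}$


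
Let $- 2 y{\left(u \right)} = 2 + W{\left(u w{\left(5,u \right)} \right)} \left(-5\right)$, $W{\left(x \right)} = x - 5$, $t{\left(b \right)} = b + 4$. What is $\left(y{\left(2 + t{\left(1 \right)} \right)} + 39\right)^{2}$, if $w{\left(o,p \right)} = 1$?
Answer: $1849$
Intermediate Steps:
$t{\left(b \right)} = 4 + b$
$W{\left(x \right)} = -5 + x$ ($W{\left(x \right)} = x - 5 = -5 + x$)
$y{\left(u \right)} = - \frac{27}{2} + \frac{5 u}{2}$ ($y{\left(u \right)} = - \frac{2 + \left(-5 + u 1\right) \left(-5\right)}{2} = - \frac{2 + \left(-5 + u\right) \left(-5\right)}{2} = - \frac{2 - \left(-25 + 5 u\right)}{2} = - \frac{27 - 5 u}{2} = - \frac{27}{2} + \frac{5 u}{2}$)
$\left(y{\left(2 + t{\left(1 \right)} \right)} + 39\right)^{2} = \left(\left(- \frac{27}{2} + \frac{5 \left(2 + \left(4 + 1\right)\right)}{2}\right) + 39\right)^{2} = \left(\left(- \frac{27}{2} + \frac{5 \left(2 + 5\right)}{2}\right) + 39\right)^{2} = \left(\left(- \frac{27}{2} + \frac{5}{2} \cdot 7\right) + 39\right)^{2} = \left(\left(- \frac{27}{2} + \frac{35}{2}\right) + 39\right)^{2} = \left(4 + 39\right)^{2} = 43^{2} = 1849$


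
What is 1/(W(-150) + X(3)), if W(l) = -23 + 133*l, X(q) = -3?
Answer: -1/19976 ≈ -5.0060e-5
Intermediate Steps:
1/(W(-150) + X(3)) = 1/((-23 + 133*(-150)) - 3) = 1/((-23 - 19950) - 3) = 1/(-19973 - 3) = 1/(-19976) = -1/19976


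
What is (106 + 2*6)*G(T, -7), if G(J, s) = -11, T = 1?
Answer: -1298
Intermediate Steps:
(106 + 2*6)*G(T, -7) = (106 + 2*6)*(-11) = (106 + 12)*(-11) = 118*(-11) = -1298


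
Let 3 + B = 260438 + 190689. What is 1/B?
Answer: 1/451124 ≈ 2.2167e-6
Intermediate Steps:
B = 451124 (B = -3 + (260438 + 190689) = -3 + 451127 = 451124)
1/B = 1/451124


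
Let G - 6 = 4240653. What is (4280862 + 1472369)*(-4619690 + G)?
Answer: -2180652899161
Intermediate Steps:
G = 4240659 (G = 6 + 4240653 = 4240659)
(4280862 + 1472369)*(-4619690 + G) = (4280862 + 1472369)*(-4619690 + 4240659) = 5753231*(-379031) = -2180652899161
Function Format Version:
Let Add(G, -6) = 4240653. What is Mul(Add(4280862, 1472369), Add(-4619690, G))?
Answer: -2180652899161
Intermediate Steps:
G = 4240659 (G = Add(6, 4240653) = 4240659)
Mul(Add(4280862, 1472369), Add(-4619690, G)) = Mul(Add(4280862, 1472369), Add(-4619690, 4240659)) = Mul(5753231, -379031) = -2180652899161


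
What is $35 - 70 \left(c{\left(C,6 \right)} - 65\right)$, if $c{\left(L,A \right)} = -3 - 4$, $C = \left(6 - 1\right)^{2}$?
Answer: $5075$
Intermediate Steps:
$C = 25$ ($C = 5^{2} = 25$)
$c{\left(L,A \right)} = -7$
$35 - 70 \left(c{\left(C,6 \right)} - 65\right) = 35 - 70 \left(-7 - 65\right) = 35 - -5040 = 35 + 5040 = 5075$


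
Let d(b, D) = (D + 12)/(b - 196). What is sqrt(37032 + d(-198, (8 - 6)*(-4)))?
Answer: sqrt(1437174494)/197 ≈ 192.44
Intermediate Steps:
d(b, D) = (12 + D)/(-196 + b)
sqrt(37032 + d(-198, (8 - 6)*(-4))) = sqrt(37032 + (12 + (8 - 6)*(-4))/(-196 - 198)) = sqrt(37032 + (12 + 2*(-4))/(-394)) = sqrt(37032 - (12 - 8)/394) = sqrt(37032 - 1/394*4) = sqrt(37032 - 2/197) = sqrt(7295302/197) = sqrt(1437174494)/197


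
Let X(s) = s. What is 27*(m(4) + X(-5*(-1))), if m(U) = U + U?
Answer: 351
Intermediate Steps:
m(U) = 2*U
27*(m(4) + X(-5*(-1))) = 27*(2*4 - 5*(-1)) = 27*(8 + 5) = 27*13 = 351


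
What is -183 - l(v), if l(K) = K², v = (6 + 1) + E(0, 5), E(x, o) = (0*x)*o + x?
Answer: -232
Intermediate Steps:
E(x, o) = x (E(x, o) = 0*o + x = 0 + x = x)
v = 7 (v = (6 + 1) + 0 = 7 + 0 = 7)
-183 - l(v) = -183 - 1*7² = -183 - 1*49 = -183 - 49 = -232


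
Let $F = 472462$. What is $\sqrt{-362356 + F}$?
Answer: $3 \sqrt{12234} \approx 331.82$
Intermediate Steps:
$\sqrt{-362356 + F} = \sqrt{-362356 + 472462} = \sqrt{110106} = 3 \sqrt{12234}$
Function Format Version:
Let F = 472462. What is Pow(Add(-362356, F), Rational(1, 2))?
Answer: Mul(3, Pow(12234, Rational(1, 2))) ≈ 331.82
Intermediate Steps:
Pow(Add(-362356, F), Rational(1, 2)) = Pow(Add(-362356, 472462), Rational(1, 2)) = Pow(110106, Rational(1, 2)) = Mul(3, Pow(12234, Rational(1, 2)))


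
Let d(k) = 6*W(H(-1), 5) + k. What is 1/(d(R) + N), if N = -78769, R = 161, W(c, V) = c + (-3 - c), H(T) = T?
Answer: -1/78626 ≈ -1.2718e-5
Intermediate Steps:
W(c, V) = -3
d(k) = -18 + k (d(k) = 6*(-3) + k = -18 + k)
1/(d(R) + N) = 1/((-18 + 161) - 78769) = 1/(143 - 78769) = 1/(-78626) = -1/78626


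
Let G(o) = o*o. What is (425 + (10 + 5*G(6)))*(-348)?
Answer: -214020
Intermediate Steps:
G(o) = o**2
(425 + (10 + 5*G(6)))*(-348) = (425 + (10 + 5*6**2))*(-348) = (425 + (10 + 5*36))*(-348) = (425 + (10 + 180))*(-348) = (425 + 190)*(-348) = 615*(-348) = -214020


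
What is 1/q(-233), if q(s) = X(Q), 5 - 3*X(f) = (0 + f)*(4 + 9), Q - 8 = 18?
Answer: -1/111 ≈ -0.0090090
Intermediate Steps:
Q = 26 (Q = 8 + 18 = 26)
X(f) = 5/3 - 13*f/3 (X(f) = 5/3 - (0 + f)*(4 + 9)/3 = 5/3 - f*13/3 = 5/3 - 13*f/3)
q(s) = -111 (q(s) = 5/3 - 13/3*26 = 5/3 - 338/3 = -111)
1/q(-233) = 1/(-111) = -1/111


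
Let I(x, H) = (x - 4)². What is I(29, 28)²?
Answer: 390625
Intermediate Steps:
I(x, H) = (-4 + x)²
I(29, 28)² = ((-4 + 29)²)² = (25²)² = 625² = 390625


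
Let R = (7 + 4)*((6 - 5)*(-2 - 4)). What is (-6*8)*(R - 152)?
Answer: 10464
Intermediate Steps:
R = -66 (R = 11*(1*(-6)) = 11*(-6) = -66)
(-6*8)*(R - 152) = (-6*8)*(-66 - 152) = -48*(-218) = 10464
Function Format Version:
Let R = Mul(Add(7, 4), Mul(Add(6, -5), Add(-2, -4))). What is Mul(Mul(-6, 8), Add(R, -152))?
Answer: 10464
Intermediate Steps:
R = -66 (R = Mul(11, Mul(1, -6)) = Mul(11, -6) = -66)
Mul(Mul(-6, 8), Add(R, -152)) = Mul(Mul(-6, 8), Add(-66, -152)) = Mul(-48, -218) = 10464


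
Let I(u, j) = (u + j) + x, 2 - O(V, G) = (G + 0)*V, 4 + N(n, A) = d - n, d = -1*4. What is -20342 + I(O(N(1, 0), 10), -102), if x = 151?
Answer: -20201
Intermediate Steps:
d = -4
N(n, A) = -8 - n (N(n, A) = -4 + (-4 - n) = -8 - n)
O(V, G) = 2 - G*V (O(V, G) = 2 - (G + 0)*V = 2 - G*V)
I(u, j) = 151 + j + u (I(u, j) = (u + j) + 151 = (j + u) + 151 = 151 + j + u)
-20342 + I(O(N(1, 0), 10), -102) = -20342 + (151 - 102 + (2 - 1*10*(-8 - 1*1))) = -20342 + (151 - 102 + (2 - 1*10*(-8 - 1))) = -20342 + (151 - 102 + (2 - 1*10*(-9))) = -20342 + (151 - 102 + (2 + 90)) = -20342 + (151 - 102 + 92) = -20342 + 141 = -20201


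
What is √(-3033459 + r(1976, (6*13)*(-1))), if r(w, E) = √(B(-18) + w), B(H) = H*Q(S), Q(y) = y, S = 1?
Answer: √(-3033459 + √1958) ≈ 1741.7*I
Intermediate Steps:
B(H) = H (B(H) = H*1 = H)
r(w, E) = √(-18 + w)
√(-3033459 + r(1976, (6*13)*(-1))) = √(-3033459 + √(-18 + 1976)) = √(-3033459 + √1958)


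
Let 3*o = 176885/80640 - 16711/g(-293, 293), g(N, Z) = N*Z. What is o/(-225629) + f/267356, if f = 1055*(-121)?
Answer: -29909763326292151439/62641460151548925696 ≈ -0.47748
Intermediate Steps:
o = 3306595081/4153718016 (o = (176885/80640 - 16711/((-293*293)))/3 = (176885*(1/80640) - 16711/(-85849))/3 = (35377/16128 - 16711*(-1/85849))/3 = (35377/16128 + 16711/85849)/3 = (⅓)*(3306595081/1384572672) = 3306595081/4153718016 ≈ 0.79606)
f = -127655
o/(-225629) + f/267356 = (3306595081/4153718016)/(-225629) - 127655/267356 = (3306595081/4153718016)*(-1/225629) - 127655*1/267356 = -3306595081/937199242232064 - 127655/267356 = -29909763326292151439/62641460151548925696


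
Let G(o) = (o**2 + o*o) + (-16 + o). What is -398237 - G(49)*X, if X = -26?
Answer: -272527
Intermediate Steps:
G(o) = -16 + o + 2*o**2 (G(o) = (o**2 + o**2) + (-16 + o) = 2*o**2 + (-16 + o) = -16 + o + 2*o**2)
-398237 - G(49)*X = -398237 - (-16 + 49 + 2*49**2)*(-26) = -398237 - (-16 + 49 + 2*2401)*(-26) = -398237 - (-16 + 49 + 4802)*(-26) = -398237 - 4835*(-26) = -398237 - 1*(-125710) = -398237 + 125710 = -272527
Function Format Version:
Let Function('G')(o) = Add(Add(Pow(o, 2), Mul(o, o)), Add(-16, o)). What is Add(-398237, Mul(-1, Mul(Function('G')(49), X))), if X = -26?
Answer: -272527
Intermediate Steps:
Function('G')(o) = Add(-16, o, Mul(2, Pow(o, 2))) (Function('G')(o) = Add(Add(Pow(o, 2), Pow(o, 2)), Add(-16, o)) = Add(Mul(2, Pow(o, 2)), Add(-16, o)) = Add(-16, o, Mul(2, Pow(o, 2))))
Add(-398237, Mul(-1, Mul(Function('G')(49), X))) = Add(-398237, Mul(-1, Mul(Add(-16, 49, Mul(2, Pow(49, 2))), -26))) = Add(-398237, Mul(-1, Mul(Add(-16, 49, Mul(2, 2401)), -26))) = Add(-398237, Mul(-1, Mul(Add(-16, 49, 4802), -26))) = Add(-398237, Mul(-1, Mul(4835, -26))) = Add(-398237, Mul(-1, -125710)) = Add(-398237, 125710) = -272527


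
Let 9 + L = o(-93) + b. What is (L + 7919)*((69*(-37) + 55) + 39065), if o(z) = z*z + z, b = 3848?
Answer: 742822038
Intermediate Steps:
o(z) = z + z² (o(z) = z² + z = z + z²)
L = 12395 (L = -9 + (-93*(1 - 93) + 3848) = -9 + (-93*(-92) + 3848) = -9 + (8556 + 3848) = -9 + 12404 = 12395)
(L + 7919)*((69*(-37) + 55) + 39065) = (12395 + 7919)*((69*(-37) + 55) + 39065) = 20314*((-2553 + 55) + 39065) = 20314*(-2498 + 39065) = 20314*36567 = 742822038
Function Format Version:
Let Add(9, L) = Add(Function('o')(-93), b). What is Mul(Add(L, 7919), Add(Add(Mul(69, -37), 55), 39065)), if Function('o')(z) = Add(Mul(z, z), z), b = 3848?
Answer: 742822038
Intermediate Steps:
Function('o')(z) = Add(z, Pow(z, 2)) (Function('o')(z) = Add(Pow(z, 2), z) = Add(z, Pow(z, 2)))
L = 12395 (L = Add(-9, Add(Mul(-93, Add(1, -93)), 3848)) = Add(-9, Add(Mul(-93, -92), 3848)) = Add(-9, Add(8556, 3848)) = Add(-9, 12404) = 12395)
Mul(Add(L, 7919), Add(Add(Mul(69, -37), 55), 39065)) = Mul(Add(12395, 7919), Add(Add(Mul(69, -37), 55), 39065)) = Mul(20314, Add(Add(-2553, 55), 39065)) = Mul(20314, Add(-2498, 39065)) = Mul(20314, 36567) = 742822038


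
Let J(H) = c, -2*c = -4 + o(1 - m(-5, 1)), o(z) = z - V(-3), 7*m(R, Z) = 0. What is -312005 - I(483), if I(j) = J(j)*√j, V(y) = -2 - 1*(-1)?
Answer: -312005 - √483 ≈ -3.1203e+5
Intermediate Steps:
V(y) = -1 (V(y) = -2 + 1 = -1)
m(R, Z) = 0 (m(R, Z) = (⅐)*0 = 0)
o(z) = 1 + z (o(z) = z - 1*(-1) = z + 1 = 1 + z)
c = 1 (c = -(-4 + (1 + (1 - 1*0)))/2 = -(-4 + (1 + (1 + 0)))/2 = -(-4 + (1 + 1))/2 = -(-4 + 2)/2 = -½*(-2) = 1)
J(H) = 1
I(j) = √j (I(j) = 1*√j = √j)
-312005 - I(483) = -312005 - √483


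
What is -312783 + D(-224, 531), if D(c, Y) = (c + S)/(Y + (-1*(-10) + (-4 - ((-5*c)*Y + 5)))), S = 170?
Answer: -92925952575/297094 ≈ -3.1278e+5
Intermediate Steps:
D(c, Y) = (170 + c)/(1 + Y + 5*Y*c) (D(c, Y) = (c + 170)/(Y + (-1*(-10) + (-4 - ((-5*c)*Y + 5)))) = (170 + c)/(Y + (10 + (-4 - (-5*Y*c + 5)))) = (170 + c)/(Y + (10 + (-4 - (5 - 5*Y*c)))) = (170 + c)/(Y + (10 + (-4 + (-5 + 5*Y*c)))) = (170 + c)/(Y + (10 + (-9 + 5*Y*c))) = (170 + c)/(Y + (1 + 5*Y*c)) = (170 + c)/(1 + Y + 5*Y*c))
-312783 + D(-224, 531) = -312783 + (170 - 224)/(1 + 531 + 5*531*(-224)) = -312783 - 54/(1 + 531 - 594720) = -312783 - 54/(-594188) = -312783 - 1/594188*(-54) = -312783 + 27/297094 = -92925952575/297094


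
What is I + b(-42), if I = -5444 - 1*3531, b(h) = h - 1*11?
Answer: -9028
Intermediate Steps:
b(h) = -11 + h (b(h) = h - 11 = -11 + h)
I = -8975 (I = -5444 - 3531 = -8975)
I + b(-42) = -8975 + (-11 - 42) = -8975 - 53 = -9028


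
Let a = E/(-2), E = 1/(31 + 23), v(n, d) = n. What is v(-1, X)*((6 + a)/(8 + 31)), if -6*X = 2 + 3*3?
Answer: -647/4212 ≈ -0.15361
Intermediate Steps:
X = -11/6 (X = -(2 + 3*3)/6 = -(2 + 9)/6 = -⅙*11 = -11/6 ≈ -1.8333)
E = 1/54 ≈ 0.018519
a = -1/108 (a = (1/54)/(-2) = (1/54)*(-½) = -1/108 ≈ -0.0092593)
v(-1, X)*((6 + a)/(8 + 31)) = -(6 - 1/108)/(8 + 31) = -647/(108*39) = -1*647/4212 = -647/4212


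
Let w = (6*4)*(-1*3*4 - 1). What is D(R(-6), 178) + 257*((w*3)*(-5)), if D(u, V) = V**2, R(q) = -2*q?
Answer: 1234444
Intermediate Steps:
w = -312 (w = 24*(-3*4 - 1) = 24*(-12 - 1) = 24*(-13) = -312)
D(R(-6), 178) + 257*((w*3)*(-5)) = 178**2 + 257*(-312*3*(-5)) = 31684 + 257*(-936*(-5)) = 31684 + 257*4680 = 31684 + 1202760 = 1234444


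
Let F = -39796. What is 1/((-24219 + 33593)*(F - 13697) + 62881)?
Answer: -1/501380501 ≈ -1.9945e-9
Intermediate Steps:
1/((-24219 + 33593)*(F - 13697) + 62881) = 1/((-24219 + 33593)*(-39796 - 13697) + 62881) = 1/(9374*(-53493) + 62881) = 1/(-501443382 + 62881) = 1/(-501380501) = -1/501380501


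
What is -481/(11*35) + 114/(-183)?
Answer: -43971/23485 ≈ -1.8723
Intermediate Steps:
-481/(11*35) + 114/(-183) = -481/385 + 114*(-1/183) = -481*1/385 - 38/61 = -481/385 - 38/61 = -43971/23485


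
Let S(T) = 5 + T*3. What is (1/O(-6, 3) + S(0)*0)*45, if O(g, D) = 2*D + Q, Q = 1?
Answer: 45/7 ≈ 6.4286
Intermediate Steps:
O(g, D) = 1 + 2*D (O(g, D) = 2*D + 1 = 1 + 2*D)
S(T) = 5 + 3*T
(1/O(-6, 3) + S(0)*0)*45 = (1/(1 + 2*3) + (5 + 3*0)*0)*45 = (1/(1 + 6) + (5 + 0)*0)*45 = (1/7 + 5*0)*45 = (⅐ + 0)*45 = (⅐)*45 = 45/7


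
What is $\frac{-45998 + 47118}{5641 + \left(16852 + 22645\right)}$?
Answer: $\frac{560}{22569} \approx 0.024813$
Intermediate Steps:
$\frac{-45998 + 47118}{5641 + \left(16852 + 22645\right)} = \frac{1120}{5641 + 39497} = \frac{1120}{45138} = 1120 \cdot \frac{1}{45138} = \frac{560}{22569}$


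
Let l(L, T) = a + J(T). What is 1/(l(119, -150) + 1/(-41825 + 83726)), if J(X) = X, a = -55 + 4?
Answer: -41901/8422100 ≈ -0.0049751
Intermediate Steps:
a = -51
l(L, T) = -51 + T
1/(l(119, -150) + 1/(-41825 + 83726)) = 1/((-51 - 150) + 1/(-41825 + 83726)) = 1/(-201 + 1/41901) = 1/(-8422100/41901) = -41901/8422100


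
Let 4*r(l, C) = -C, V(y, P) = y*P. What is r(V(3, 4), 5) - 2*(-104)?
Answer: 827/4 ≈ 206.75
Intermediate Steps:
V(y, P) = P*y
r(l, C) = -C/4 (r(l, C) = (-C)/4 = -C/4)
r(V(3, 4), 5) - 2*(-104) = -1/4*5 - 2*(-104) = -5/4 + 208 = 827/4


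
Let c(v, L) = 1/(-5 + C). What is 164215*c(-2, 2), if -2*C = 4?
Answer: -164215/7 ≈ -23459.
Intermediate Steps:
C = -2 (C = -½*4 = -2)
c(v, L) = -⅐ (c(v, L) = 1/(-5 - 2) = 1/(-7) = -⅐)
164215*c(-2, 2) = 164215*(-⅐) = -164215/7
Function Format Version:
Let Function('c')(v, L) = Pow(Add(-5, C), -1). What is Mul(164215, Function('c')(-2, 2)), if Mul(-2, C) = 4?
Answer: Rational(-164215, 7) ≈ -23459.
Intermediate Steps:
C = -2 (C = Mul(Rational(-1, 2), 4) = -2)
Function('c')(v, L) = Rational(-1, 7) (Function('c')(v, L) = Pow(Add(-5, -2), -1) = Pow(-7, -1) = Rational(-1, 7))
Mul(164215, Function('c')(-2, 2)) = Mul(164215, Rational(-1, 7)) = Rational(-164215, 7)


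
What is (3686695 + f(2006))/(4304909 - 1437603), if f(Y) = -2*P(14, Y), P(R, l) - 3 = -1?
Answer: 3686691/2867306 ≈ 1.2858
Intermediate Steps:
P(R, l) = 2 (P(R, l) = 3 - 1 = 2)
f(Y) = -4 (f(Y) = -2*2 = -4)
(3686695 + f(2006))/(4304909 - 1437603) = (3686695 - 4)/(4304909 - 1437603) = 3686691/2867306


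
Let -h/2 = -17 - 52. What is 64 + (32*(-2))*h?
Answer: -8768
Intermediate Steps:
h = 138 (h = -2*(-17 - 52) = -2*(-69) = 138)
64 + (32*(-2))*h = 64 + (32*(-2))*138 = 64 - 64*138 = 64 - 8832 = -8768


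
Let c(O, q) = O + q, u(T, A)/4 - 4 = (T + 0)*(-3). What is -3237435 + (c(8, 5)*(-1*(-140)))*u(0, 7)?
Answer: -3208315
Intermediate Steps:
u(T, A) = 16 - 12*T (u(T, A) = 16 + 4*((T + 0)*(-3)) = 16 + 4*(T*(-3)) = 16 + 4*(-3*T) = 16 - 12*T)
-3237435 + (c(8, 5)*(-1*(-140)))*u(0, 7) = -3237435 + ((8 + 5)*(-1*(-140)))*(16 - 12*0) = -3237435 + (13*140)*(16 + 0) = -3237435 + 1820*16 = -3237435 + 29120 = -3208315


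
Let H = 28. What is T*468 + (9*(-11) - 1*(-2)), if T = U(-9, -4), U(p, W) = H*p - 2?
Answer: -118969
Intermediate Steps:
U(p, W) = -2 + 28*p (U(p, W) = 28*p - 2 = -2 + 28*p)
T = -254 (T = -2 + 28*(-9) = -2 - 252 = -254)
T*468 + (9*(-11) - 1*(-2)) = -254*468 + (9*(-11) - 1*(-2)) = -118872 + (-99 + 2) = -118872 - 97 = -118969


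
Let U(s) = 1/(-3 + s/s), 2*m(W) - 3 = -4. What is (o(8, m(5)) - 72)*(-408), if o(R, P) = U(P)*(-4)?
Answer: 28560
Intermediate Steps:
m(W) = -½ (m(W) = 3/2 + (½)*(-4) = 3/2 - 2 = -½)
U(s) = -½ (U(s) = 1/(-3 + 1) = 1/(-2) = -½)
o(R, P) = 2 (o(R, P) = -½*(-4) = 2)
(o(8, m(5)) - 72)*(-408) = (2 - 72)*(-408) = -70*(-408) = 28560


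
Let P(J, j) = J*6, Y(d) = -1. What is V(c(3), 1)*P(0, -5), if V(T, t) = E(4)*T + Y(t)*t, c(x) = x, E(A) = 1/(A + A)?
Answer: 0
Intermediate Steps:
E(A) = 1/(2*A)
P(J, j) = 6*J
V(T, t) = -t + T/8 (V(T, t) = ((½)/4)*T - t = ((½)*(¼))*T - t = T/8 - t = -t + T/8)
V(c(3), 1)*P(0, -5) = (-1*1 + (⅛)*3)*(6*0) = (-1 + 3/8)*0 = -5/8*0 = 0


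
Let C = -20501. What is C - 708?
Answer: -21209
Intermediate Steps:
C - 708 = -20501 - 708 = -21209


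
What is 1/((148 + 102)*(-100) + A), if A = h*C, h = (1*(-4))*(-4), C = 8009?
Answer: 1/103144 ≈ 9.6952e-6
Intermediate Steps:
h = 16 (h = -4*(-4) = 16)
A = 128144 (A = 16*8009 = 128144)
1/((148 + 102)*(-100) + A) = 1/((148 + 102)*(-100) + 128144) = 1/(250*(-100) + 128144) = 1/(-25000 + 128144) = 1/103144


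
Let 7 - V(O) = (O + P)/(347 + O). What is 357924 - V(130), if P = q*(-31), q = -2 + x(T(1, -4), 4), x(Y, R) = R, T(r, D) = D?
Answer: 170726477/477 ≈ 3.5792e+5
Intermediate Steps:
q = 2 (q = -2 + 4 = 2)
P = -62 (P = 2*(-31) = -62)
V(O) = 7 - (-62 + O)/(347 + O) (V(O) = 7 - (O - 62)/(347 + O) = 7 - (-62 + O)/(347 + O))
357924 - V(130) = 357924 - (2491 + 6*130)/(347 + 130) = 357924 - (2491 + 780)/477 = 357924 - 3271/477 = 170726477/477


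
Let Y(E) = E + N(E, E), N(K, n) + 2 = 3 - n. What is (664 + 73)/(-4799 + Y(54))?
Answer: -737/4798 ≈ -0.15361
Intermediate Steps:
N(K, n) = 1 - n (N(K, n) = -2 + (3 - n) = 1 - n)
Y(E) = 1 (Y(E) = E + (1 - E) = 1)
(664 + 73)/(-4799 + Y(54)) = (664 + 73)/(-4799 + 1) = 737/(-4798) = 737*(-1/4798) = -737/4798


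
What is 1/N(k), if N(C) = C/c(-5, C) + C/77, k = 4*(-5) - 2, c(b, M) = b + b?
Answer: 35/67 ≈ 0.52239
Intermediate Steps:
c(b, M) = 2*b
k = -22 (k = -20 - 2 = -22)
N(C) = -67*C/770 (N(C) = C/((2*(-5))) + C/77 = C/(-10) + C*(1/77) = C*(-1/10) + C/77 = -C/10 + C/77 = -67*C/770)
1/N(k) = 1/(-67/770*(-22)) = 1/(67/35) = 35/67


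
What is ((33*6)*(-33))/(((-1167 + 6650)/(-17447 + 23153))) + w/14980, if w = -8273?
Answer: -558544760779/82135340 ≈ -6800.3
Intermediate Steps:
((33*6)*(-33))/(((-1167 + 6650)/(-17447 + 23153))) + w/14980 = ((33*6)*(-33))/(((-1167 + 6650)/(-17447 + 23153))) - 8273/14980 = (198*(-33))/((5483/5706)) - 8273*1/14980 = -6534/(5483*(1/5706)) - 8273/14980 = -6534/5483/5706 - 8273/14980 = -6534*5706/5483 - 8273/14980 = -37283004/5483 - 8273/14980 = -558544760779/82135340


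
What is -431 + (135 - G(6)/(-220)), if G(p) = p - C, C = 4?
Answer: -32559/110 ≈ -295.99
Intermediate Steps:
G(p) = -4 + p (G(p) = p - 1*4 = p - 4 = -4 + p)
-431 + (135 - G(6)/(-220)) = -431 + (135 - (-4 + 6)/(-220)) = -431 + (135 - 2*(-1)/220) = -431 + (135 - 1*(-1/110)) = -431 + (135 + 1/110) = -431 + 14851/110 = -32559/110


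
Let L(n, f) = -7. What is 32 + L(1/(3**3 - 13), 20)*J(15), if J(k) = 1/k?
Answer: 473/15 ≈ 31.533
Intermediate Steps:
32 + L(1/(3**3 - 13), 20)*J(15) = 32 - 7/15 = 473/15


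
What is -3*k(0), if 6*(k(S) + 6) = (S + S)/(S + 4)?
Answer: 18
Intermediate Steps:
k(S) = -6 + S/(3*(4 + S)) (k(S) = -6 + ((S + S)/(S + 4))/6 = -6 + ((2*S)/(4 + S))/6 = -6 + (2*S/(4 + S))/6 = -6 + S/(3*(4 + S)))
-3*k(0) = -(-72 - 17*0)/(4 + 0) = -(-72 + 0)/4 = -(-72)/4 = -3*(-6) = 18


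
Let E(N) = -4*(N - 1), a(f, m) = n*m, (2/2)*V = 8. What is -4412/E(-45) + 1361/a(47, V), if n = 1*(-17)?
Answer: -106307/3128 ≈ -33.986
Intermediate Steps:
V = 8
n = -17
a(f, m) = -17*m
E(N) = 4 - 4*N (E(N) = -4*(-1 + N) = 4 - 4*N)
-4412/E(-45) + 1361/a(47, V) = -4412/(4 - 4*(-45)) + 1361/((-17*8)) = -4412/(4 + 180) + 1361/(-136) = -4412/184 + 1361*(-1/136) = -4412*1/184 - 1361/136 = -1103/46 - 1361/136 = -106307/3128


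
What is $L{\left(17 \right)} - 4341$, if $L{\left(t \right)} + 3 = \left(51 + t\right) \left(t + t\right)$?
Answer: $-2032$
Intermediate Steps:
$L{\left(t \right)} = -3 + 2 t \left(51 + t\right)$ ($L{\left(t \right)} = -3 + \left(51 + t\right) \left(t + t\right) = -3 + \left(51 + t\right) 2 t = -3 + 2 t \left(51 + t\right)$)
$L{\left(17 \right)} - 4341 = \left(-3 + 2 \cdot 17^{2} + 102 \cdot 17\right) - 4341 = \left(-3 + 2 \cdot 289 + 1734\right) - 4341 = \left(-3 + 578 + 1734\right) - 4341 = 2309 - 4341 = -2032$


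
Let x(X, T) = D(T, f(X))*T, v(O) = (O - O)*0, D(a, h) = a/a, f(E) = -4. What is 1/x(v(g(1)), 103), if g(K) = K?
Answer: 1/103 ≈ 0.0097087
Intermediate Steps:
D(a, h) = 1
v(O) = 0 (v(O) = 0*0 = 0)
x(X, T) = T (x(X, T) = 1*T = T)
1/x(v(g(1)), 103) = 1/103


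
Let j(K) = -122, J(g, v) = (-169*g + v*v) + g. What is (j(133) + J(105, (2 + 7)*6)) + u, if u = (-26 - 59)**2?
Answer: -7621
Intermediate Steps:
J(g, v) = v**2 - 168*g (J(g, v) = (-169*g + v**2) + g = (v**2 - 169*g) + g = v**2 - 168*g)
u = 7225 (u = (-85)**2 = 7225)
(j(133) + J(105, (2 + 7)*6)) + u = (-122 + (((2 + 7)*6)**2 - 168*105)) + 7225 = (-122 + ((9*6)**2 - 17640)) + 7225 = (-122 + (54**2 - 17640)) + 7225 = (-122 + (2916 - 17640)) + 7225 = (-122 - 14724) + 7225 = -14846 + 7225 = -7621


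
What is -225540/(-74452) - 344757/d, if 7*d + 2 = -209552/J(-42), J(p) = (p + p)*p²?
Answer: 8489647022868/2060725 ≈ 4.1197e+6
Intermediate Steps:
J(p) = 2*p³ (J(p) = (2*p)*p² = 2*p³)
d = -775/9261 (d = -2/7 + (-209552/(2*(-42)³))/7 = -2/7 + (-209552/(2*(-74088)))/7 = -2/7 + (-209552/(-148176))/7 = -2/7 + (-209552*(-1/148176))/7 = -2/7 + (⅐)*(1871/1323) = -2/7 + 1871/9261 = -775/9261 ≈ -0.083684)
-225540/(-74452) - 344757/d = -225540/(-74452) - 344757/(-775/9261) = -225540*(-1/74452) - 344757*(-9261/775) = 8055/2659 + 3192794577/775 = 8489647022868/2060725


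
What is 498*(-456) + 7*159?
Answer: -225975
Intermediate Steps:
498*(-456) + 7*159 = -227088 + 1113 = -225975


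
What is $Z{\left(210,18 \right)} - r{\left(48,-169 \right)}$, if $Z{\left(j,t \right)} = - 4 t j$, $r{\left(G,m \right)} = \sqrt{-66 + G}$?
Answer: $-15120 - 3 i \sqrt{2} \approx -15120.0 - 4.2426 i$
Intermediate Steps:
$Z{\left(j,t \right)} = - 4 j t$
$Z{\left(210,18 \right)} - r{\left(48,-169 \right)} = \left(-4\right) 210 \cdot 18 - \sqrt{-66 + 48} = -15120 - \sqrt{-18} = -15120 - 3 i \sqrt{2}$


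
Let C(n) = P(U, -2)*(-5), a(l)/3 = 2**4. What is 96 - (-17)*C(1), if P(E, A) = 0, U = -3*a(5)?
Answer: 96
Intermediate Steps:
a(l) = 48 (a(l) = 3*2**4 = 3*16 = 48)
U = -144 (U = -3*48 = -144)
C(n) = 0 (C(n) = 0*(-5) = 0)
96 - (-17)*C(1) = 96 - (-17)*0 = 96 - 1*0 = 96 + 0 = 96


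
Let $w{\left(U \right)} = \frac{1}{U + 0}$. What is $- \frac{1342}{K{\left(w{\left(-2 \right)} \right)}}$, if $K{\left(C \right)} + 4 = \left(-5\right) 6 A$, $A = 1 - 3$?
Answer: $- \frac{671}{28} \approx -23.964$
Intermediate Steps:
$w{\left(U \right)} = \frac{1}{U}$
$A = -2$
$K{\left(C \right)} = 56$ ($K{\left(C \right)} = -4 + \left(-5\right) 6 \left(-2\right) = -4 - -60 = -4 + 60 = 56$)
$- \frac{1342}{K{\left(w{\left(-2 \right)} \right)}} = - \frac{1342}{56} = \left(-1342\right) \frac{1}{56} = - \frac{671}{28}$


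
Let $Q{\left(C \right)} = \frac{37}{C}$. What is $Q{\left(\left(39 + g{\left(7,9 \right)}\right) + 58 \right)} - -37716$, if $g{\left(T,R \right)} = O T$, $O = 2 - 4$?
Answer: $\frac{3130465}{83} \approx 37716.0$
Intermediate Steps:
$O = -2$
$g{\left(T,R \right)} = - 2 T$
$Q{\left(\left(39 + g{\left(7,9 \right)}\right) + 58 \right)} - -37716 = \frac{37}{\left(39 - 14\right) + 58} - -37716 = \frac{37}{\left(39 - 14\right) + 58} + 37716 = \frac{37}{25 + 58} + 37716 = \frac{37}{83} + 37716 = \frac{3130465}{83}$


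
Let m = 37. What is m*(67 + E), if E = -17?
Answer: 1850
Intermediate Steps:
m*(67 + E) = 37*(67 - 17) = 37*50 = 1850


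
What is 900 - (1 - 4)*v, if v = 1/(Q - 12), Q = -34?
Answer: 41397/46 ≈ 899.93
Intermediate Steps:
v = -1/46 (v = 1/(-34 - 12) = 1/(-46) = -1/46 ≈ -0.021739)
900 - (1 - 4)*v = 900 - (1 - 4)*(-1)/46 = 900 - (-3)*(-1)/46 = 900 - 1*3/46 = 900 - 3/46 = 41397/46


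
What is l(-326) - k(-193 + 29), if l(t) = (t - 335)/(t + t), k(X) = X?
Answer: 107589/652 ≈ 165.01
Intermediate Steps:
l(t) = (-335 + t)/(2*t) (l(t) = (-335 + t)/((2*t)) = (-335 + t)*(1/(2*t)) = (-335 + t)/(2*t))
l(-326) - k(-193 + 29) = (½)*(-335 - 326)/(-326) - (-193 + 29) = (½)*(-1/326)*(-661) - 1*(-164) = 661/652 + 164 = 107589/652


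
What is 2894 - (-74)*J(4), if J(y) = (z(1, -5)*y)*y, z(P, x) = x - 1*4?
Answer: -7762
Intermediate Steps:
z(P, x) = -4 + x (z(P, x) = x - 4 = -4 + x)
J(y) = -9*y**2 (J(y) = ((-4 - 5)*y)*y = (-9*y)*y = -9*y**2)
2894 - (-74)*J(4) = 2894 - (-74)*(-9*4**2) = 2894 - (-74)*(-9*16) = 2894 - (-74)*(-144) = 2894 - 1*10656 = 2894 - 10656 = -7762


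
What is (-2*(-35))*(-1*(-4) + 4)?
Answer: 560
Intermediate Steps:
(-2*(-35))*(-1*(-4) + 4) = 70*(4 + 4) = 70*8 = 560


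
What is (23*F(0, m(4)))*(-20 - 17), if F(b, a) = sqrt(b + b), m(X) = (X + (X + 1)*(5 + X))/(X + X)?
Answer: 0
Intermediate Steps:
m(X) = (X + (1 + X)*(5 + X))/(2*X) (m(X) = (X + (1 + X)*(5 + X))/((2*X)) = (X + (1 + X)*(5 + X))*(1/(2*X)) = (X + (1 + X)*(5 + X))/(2*X))
F(b, a) = sqrt(2)*sqrt(b) (F(b, a) = sqrt(2*b) = sqrt(2)*sqrt(b))
(23*F(0, m(4)))*(-20 - 17) = (23*(sqrt(2)*sqrt(0)))*(-20 - 17) = (23*(sqrt(2)*0))*(-37) = (23*0)*(-37) = 0*(-37) = 0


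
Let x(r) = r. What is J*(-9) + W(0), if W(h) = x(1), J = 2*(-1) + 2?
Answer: 1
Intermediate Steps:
J = 0 (J = -2 + 2 = 0)
W(h) = 1
J*(-9) + W(0) = 0*(-9) + 1 = 0 + 1 = 1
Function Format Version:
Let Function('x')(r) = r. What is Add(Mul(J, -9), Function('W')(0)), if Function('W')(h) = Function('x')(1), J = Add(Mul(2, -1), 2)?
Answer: 1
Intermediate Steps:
J = 0 (J = Add(-2, 2) = 0)
Function('W')(h) = 1
Add(Mul(J, -9), Function('W')(0)) = Add(Mul(0, -9), 1) = Add(0, 1) = 1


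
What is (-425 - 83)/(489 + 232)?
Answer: -508/721 ≈ -0.70458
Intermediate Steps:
(-425 - 83)/(489 + 232) = -508/721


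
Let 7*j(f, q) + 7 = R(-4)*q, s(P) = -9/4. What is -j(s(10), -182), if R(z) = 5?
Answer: 131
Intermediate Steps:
s(P) = -9/4 (s(P) = -9*1/4 = -9/4)
j(f, q) = -1 + 5*q/7 (j(f, q) = -1 + (5*q)/7 = -1 + 5*q/7)
-j(s(10), -182) = -(-1 + (5/7)*(-182)) = -(-1 - 130) = -1*(-131) = 131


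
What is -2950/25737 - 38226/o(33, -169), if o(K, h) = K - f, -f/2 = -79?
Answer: 983453812/3217125 ≈ 305.69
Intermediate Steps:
f = 158 (f = -2*(-79) = 158)
o(K, h) = -158 + K (o(K, h) = K - 1*158 = K - 158 = -158 + K)
-2950/25737 - 38226/o(33, -169) = -2950/25737 - 38226/(-158 + 33) = -2950*1/25737 - 38226/(-125) = -2950/25737 - 38226*(-1/125) = -2950/25737 + 38226/125 = 983453812/3217125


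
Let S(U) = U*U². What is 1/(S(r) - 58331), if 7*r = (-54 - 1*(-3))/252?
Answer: -203297472/11858544844145 ≈ -1.7144e-5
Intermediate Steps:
r = -17/588 (r = ((-54 - 1*(-3))/252)/7 = ((-54 + 3)*(1/252))/7 = (-51*1/252)/7 = (⅐)*(-17/84) = -17/588 ≈ -0.028912)
S(U) = U³
1/(S(r) - 58331) = 1/((-17/588)³ - 58331) = 1/(-4913/203297472 - 58331) = 1/(-11858544844145/203297472) = -203297472/11858544844145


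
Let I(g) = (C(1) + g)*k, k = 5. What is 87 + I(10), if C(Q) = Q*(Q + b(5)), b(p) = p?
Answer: 167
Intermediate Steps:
C(Q) = Q*(5 + Q) (C(Q) = Q*(Q + 5) = Q*(5 + Q))
I(g) = 30 + 5*g (I(g) = (1*(5 + 1) + g)*5 = (1*6 + g)*5 = (6 + g)*5 = 30 + 5*g)
87 + I(10) = 87 + (30 + 5*10) = 87 + (30 + 50) = 87 + 80 = 167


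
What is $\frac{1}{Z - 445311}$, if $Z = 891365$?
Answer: $\frac{1}{446054} \approx 2.2419 \cdot 10^{-6}$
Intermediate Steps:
$\frac{1}{Z - 445311} = \frac{1}{891365 - 445311} = \frac{1}{446054}$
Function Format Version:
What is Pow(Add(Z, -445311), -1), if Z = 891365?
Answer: Rational(1, 446054) ≈ 2.2419e-6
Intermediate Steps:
Pow(Add(Z, -445311), -1) = Pow(Add(891365, -445311), -1) = Pow(446054, -1) = Rational(1, 446054)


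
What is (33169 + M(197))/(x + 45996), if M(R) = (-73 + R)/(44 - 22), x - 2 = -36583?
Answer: 364921/103565 ≈ 3.5236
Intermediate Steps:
x = -36581 (x = 2 - 36583 = -36581)
M(R) = -73/22 + R/22 (M(R) = (-73 + R)/22 = (-73 + R)*(1/22) = -73/22 + R/22)
(33169 + M(197))/(x + 45996) = (33169 + (-73/22 + (1/22)*197))/(-36581 + 45996) = (33169 + (-73/22 + 197/22))/9415 = (33169 + 62/11)*(1/9415) = (364921/11)*(1/9415) = 364921/103565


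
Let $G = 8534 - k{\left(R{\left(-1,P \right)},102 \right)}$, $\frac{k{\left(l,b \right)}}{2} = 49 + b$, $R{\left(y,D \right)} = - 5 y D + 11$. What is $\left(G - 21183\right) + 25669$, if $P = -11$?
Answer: $12718$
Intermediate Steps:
$R{\left(y,D \right)} = 11 - 5 D y$ ($R{\left(y,D \right)} = - 5 D y + 11 = 11 - 5 D y$)
$k{\left(l,b \right)} = 98 + 2 b$ ($k{\left(l,b \right)} = 2 \left(49 + b\right) = 98 + 2 b$)
$G = 8232$ ($G = 8534 - \left(98 + 2 \cdot 102\right) = 8534 - \left(98 + 204\right) = 8534 - 302 = 8232$)
$\left(G - 21183\right) + 25669 = \left(8232 - 21183\right) + 25669 = -12951 + 25669 = 12718$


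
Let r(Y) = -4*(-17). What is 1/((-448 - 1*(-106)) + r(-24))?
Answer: -1/274 ≈ -0.0036496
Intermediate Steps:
r(Y) = 68
1/((-448 - 1*(-106)) + r(-24)) = 1/((-448 - 1*(-106)) + 68) = 1/((-448 + 106) + 68) = 1/(-342 + 68) = 1/(-274) = -1/274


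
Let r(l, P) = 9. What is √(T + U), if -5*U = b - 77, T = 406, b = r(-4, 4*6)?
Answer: √10490/5 ≈ 20.484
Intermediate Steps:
b = 9
U = 68/5 (U = -(9 - 77)/5 = -⅕*(-68) = 68/5 ≈ 13.600)
√(T + U) = √(406 + 68/5) = √(2098/5) = √10490/5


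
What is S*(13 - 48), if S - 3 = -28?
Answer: 875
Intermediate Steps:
S = -25 (S = 3 - 28 = -25)
S*(13 - 48) = -25*(13 - 48) = -25*(-35) = 875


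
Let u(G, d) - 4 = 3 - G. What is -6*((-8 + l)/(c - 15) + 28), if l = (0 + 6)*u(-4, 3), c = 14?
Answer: 180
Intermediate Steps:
u(G, d) = 7 - G (u(G, d) = 4 + (3 - G) = 7 - G)
l = 66 (l = (0 + 6)*(7 - 1*(-4)) = 6*(7 + 4) = 6*11 = 66)
-6*((-8 + l)/(c - 15) + 28) = -6*((-8 + 66)/(14 - 15) + 28) = -6*(58/(-1) + 28) = -6*(58*(-1) + 28) = -6*(-58 + 28) = -6*(-30) = 180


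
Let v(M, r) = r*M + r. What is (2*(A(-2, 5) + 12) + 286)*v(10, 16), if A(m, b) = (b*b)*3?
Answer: 80960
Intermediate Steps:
A(m, b) = 3*b² (A(m, b) = b²*3 = 3*b²)
v(M, r) = r + M*r (v(M, r) = M*r + r = r + M*r)
(2*(A(-2, 5) + 12) + 286)*v(10, 16) = (2*(3*5² + 12) + 286)*(16*(1 + 10)) = (2*(3*25 + 12) + 286)*(16*11) = (2*(75 + 12) + 286)*176 = (2*87 + 286)*176 = (174 + 286)*176 = 460*176 = 80960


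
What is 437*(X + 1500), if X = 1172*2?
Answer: 1679828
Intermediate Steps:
X = 2344
437*(X + 1500) = 437*(2344 + 1500) = 437*3844 = 1679828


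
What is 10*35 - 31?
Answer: 319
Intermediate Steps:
10*35 - 31 = 350 - 31 = 319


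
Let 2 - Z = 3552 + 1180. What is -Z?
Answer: 4730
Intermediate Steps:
Z = -4730 (Z = 2 - (3552 + 1180) = 2 - 1*4732 = 2 - 4732 = -4730)
-Z = -1*(-4730) = 4730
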